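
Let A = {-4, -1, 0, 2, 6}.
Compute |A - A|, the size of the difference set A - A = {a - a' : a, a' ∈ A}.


A - A = {a - a' : a, a' ∈ A}; |A| = 5.
Bounds: 2|A|-1 ≤ |A - A| ≤ |A|² - |A| + 1, i.e. 9 ≤ |A - A| ≤ 21.
Note: 0 ∈ A - A always (from a - a). The set is symmetric: if d ∈ A - A then -d ∈ A - A.
Enumerate nonzero differences d = a - a' with a > a' (then include -d):
Positive differences: {1, 2, 3, 4, 6, 7, 10}
Full difference set: {0} ∪ (positive diffs) ∪ (negative diffs).
|A - A| = 1 + 2·7 = 15 (matches direct enumeration: 15).

|A - A| = 15


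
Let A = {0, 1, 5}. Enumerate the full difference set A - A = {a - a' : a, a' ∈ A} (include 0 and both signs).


A - A = {a - a' : a, a' ∈ A}.
Compute a - a' for each ordered pair (a, a'):
a = 0: 0-0=0, 0-1=-1, 0-5=-5
a = 1: 1-0=1, 1-1=0, 1-5=-4
a = 5: 5-0=5, 5-1=4, 5-5=0
Collecting distinct values (and noting 0 appears from a-a):
A - A = {-5, -4, -1, 0, 1, 4, 5}
|A - A| = 7

A - A = {-5, -4, -1, 0, 1, 4, 5}


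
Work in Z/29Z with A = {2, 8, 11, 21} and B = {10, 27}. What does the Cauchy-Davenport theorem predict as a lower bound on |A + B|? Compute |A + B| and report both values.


Cauchy-Davenport: |A + B| ≥ min(p, |A| + |B| - 1) for A, B nonempty in Z/pZ.
|A| = 4, |B| = 2, p = 29.
CD lower bound = min(29, 4 + 2 - 1) = min(29, 5) = 5.
Compute A + B mod 29 directly:
a = 2: 2+10=12, 2+27=0
a = 8: 8+10=18, 8+27=6
a = 11: 11+10=21, 11+27=9
a = 21: 21+10=2, 21+27=19
A + B = {0, 2, 6, 9, 12, 18, 19, 21}, so |A + B| = 8.
Verify: 8 ≥ 5? Yes ✓.

CD lower bound = 5, actual |A + B| = 8.


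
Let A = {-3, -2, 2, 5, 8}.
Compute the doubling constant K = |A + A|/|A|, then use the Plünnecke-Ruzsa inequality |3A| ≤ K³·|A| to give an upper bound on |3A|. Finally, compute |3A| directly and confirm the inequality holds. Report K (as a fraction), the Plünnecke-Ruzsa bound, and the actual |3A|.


|A| = 5.
Step 1: Compute A + A by enumerating all 25 pairs.
A + A = {-6, -5, -4, -1, 0, 2, 3, 4, 5, 6, 7, 10, 13, 16}, so |A + A| = 14.
Step 2: Doubling constant K = |A + A|/|A| = 14/5 = 14/5 ≈ 2.8000.
Step 3: Plünnecke-Ruzsa gives |3A| ≤ K³·|A| = (2.8000)³ · 5 ≈ 109.7600.
Step 4: Compute 3A = A + A + A directly by enumerating all triples (a,b,c) ∈ A³; |3A| = 27.
Step 5: Check 27 ≤ 109.7600? Yes ✓.

K = 14/5, Plünnecke-Ruzsa bound K³|A| ≈ 109.7600, |3A| = 27, inequality holds.


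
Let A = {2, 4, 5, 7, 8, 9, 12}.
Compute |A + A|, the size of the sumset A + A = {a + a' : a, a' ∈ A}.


A + A = {a + a' : a, a' ∈ A}; |A| = 7.
General bounds: 2|A| - 1 ≤ |A + A| ≤ |A|(|A|+1)/2, i.e. 13 ≤ |A + A| ≤ 28.
Lower bound 2|A|-1 is attained iff A is an arithmetic progression.
Enumerate sums a + a' for a ≤ a' (symmetric, so this suffices):
a = 2: 2+2=4, 2+4=6, 2+5=7, 2+7=9, 2+8=10, 2+9=11, 2+12=14
a = 4: 4+4=8, 4+5=9, 4+7=11, 4+8=12, 4+9=13, 4+12=16
a = 5: 5+5=10, 5+7=12, 5+8=13, 5+9=14, 5+12=17
a = 7: 7+7=14, 7+8=15, 7+9=16, 7+12=19
a = 8: 8+8=16, 8+9=17, 8+12=20
a = 9: 9+9=18, 9+12=21
a = 12: 12+12=24
Distinct sums: {4, 6, 7, 8, 9, 10, 11, 12, 13, 14, 15, 16, 17, 18, 19, 20, 21, 24}
|A + A| = 18

|A + A| = 18


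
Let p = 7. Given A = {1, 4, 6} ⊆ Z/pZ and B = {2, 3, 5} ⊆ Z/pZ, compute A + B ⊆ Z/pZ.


Work in Z/7Z: reduce every sum a + b modulo 7.
Enumerate all 9 pairs:
a = 1: 1+2=3, 1+3=4, 1+5=6
a = 4: 4+2=6, 4+3=0, 4+5=2
a = 6: 6+2=1, 6+3=2, 6+5=4
Distinct residues collected: {0, 1, 2, 3, 4, 6}
|A + B| = 6 (out of 7 total residues).

A + B = {0, 1, 2, 3, 4, 6}


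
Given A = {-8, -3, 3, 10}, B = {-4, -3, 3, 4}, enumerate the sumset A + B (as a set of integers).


A + B = {a + b : a ∈ A, b ∈ B}.
Enumerate all |A|·|B| = 4·4 = 16 pairs (a, b) and collect distinct sums.
a = -8: -8+-4=-12, -8+-3=-11, -8+3=-5, -8+4=-4
a = -3: -3+-4=-7, -3+-3=-6, -3+3=0, -3+4=1
a = 3: 3+-4=-1, 3+-3=0, 3+3=6, 3+4=7
a = 10: 10+-4=6, 10+-3=7, 10+3=13, 10+4=14
Collecting distinct sums: A + B = {-12, -11, -7, -6, -5, -4, -1, 0, 1, 6, 7, 13, 14}
|A + B| = 13

A + B = {-12, -11, -7, -6, -5, -4, -1, 0, 1, 6, 7, 13, 14}


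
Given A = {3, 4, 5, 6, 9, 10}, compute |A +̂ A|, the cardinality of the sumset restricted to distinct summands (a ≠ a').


Restricted sumset: A +̂ A = {a + a' : a ∈ A, a' ∈ A, a ≠ a'}.
Equivalently, take A + A and drop any sum 2a that is achievable ONLY as a + a for a ∈ A (i.e. sums representable only with equal summands).
Enumerate pairs (a, a') with a < a' (symmetric, so each unordered pair gives one sum; this covers all a ≠ a'):
  3 + 4 = 7
  3 + 5 = 8
  3 + 6 = 9
  3 + 9 = 12
  3 + 10 = 13
  4 + 5 = 9
  4 + 6 = 10
  4 + 9 = 13
  4 + 10 = 14
  5 + 6 = 11
  5 + 9 = 14
  5 + 10 = 15
  6 + 9 = 15
  6 + 10 = 16
  9 + 10 = 19
Collected distinct sums: {7, 8, 9, 10, 11, 12, 13, 14, 15, 16, 19}
|A +̂ A| = 11
(Reference bound: |A +̂ A| ≥ 2|A| - 3 for |A| ≥ 2, with |A| = 6 giving ≥ 9.)

|A +̂ A| = 11


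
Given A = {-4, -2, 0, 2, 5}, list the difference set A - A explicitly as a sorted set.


A - A = {a - a' : a, a' ∈ A}.
Compute a - a' for each ordered pair (a, a'):
a = -4: -4--4=0, -4--2=-2, -4-0=-4, -4-2=-6, -4-5=-9
a = -2: -2--4=2, -2--2=0, -2-0=-2, -2-2=-4, -2-5=-7
a = 0: 0--4=4, 0--2=2, 0-0=0, 0-2=-2, 0-5=-5
a = 2: 2--4=6, 2--2=4, 2-0=2, 2-2=0, 2-5=-3
a = 5: 5--4=9, 5--2=7, 5-0=5, 5-2=3, 5-5=0
Collecting distinct values (and noting 0 appears from a-a):
A - A = {-9, -7, -6, -5, -4, -3, -2, 0, 2, 3, 4, 5, 6, 7, 9}
|A - A| = 15

A - A = {-9, -7, -6, -5, -4, -3, -2, 0, 2, 3, 4, 5, 6, 7, 9}


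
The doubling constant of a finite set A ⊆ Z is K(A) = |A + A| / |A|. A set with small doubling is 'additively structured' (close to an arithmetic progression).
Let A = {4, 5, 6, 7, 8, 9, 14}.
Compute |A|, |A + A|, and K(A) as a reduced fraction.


|A| = 7.
Compute A + A by enumerating all 49 pairs.
A + A = {8, 9, 10, 11, 12, 13, 14, 15, 16, 17, 18, 19, 20, 21, 22, 23, 28}, so |A + A| = 17.
K = |A + A| / |A| = 17/7 (already in lowest terms) ≈ 2.4286.
Reference: AP of size 7 gives K = 13/7 ≈ 1.8571; a fully generic set of size 7 gives K ≈ 4.0000.

|A| = 7, |A + A| = 17, K = 17/7.


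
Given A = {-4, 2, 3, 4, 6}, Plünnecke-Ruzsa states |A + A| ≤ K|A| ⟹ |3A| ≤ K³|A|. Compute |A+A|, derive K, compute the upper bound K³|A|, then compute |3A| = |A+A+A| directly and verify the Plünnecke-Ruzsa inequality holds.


|A| = 5.
Step 1: Compute A + A by enumerating all 25 pairs.
A + A = {-8, -2, -1, 0, 2, 4, 5, 6, 7, 8, 9, 10, 12}, so |A + A| = 13.
Step 2: Doubling constant K = |A + A|/|A| = 13/5 = 13/5 ≈ 2.6000.
Step 3: Plünnecke-Ruzsa gives |3A| ≤ K³·|A| = (2.6000)³ · 5 ≈ 87.8800.
Step 4: Compute 3A = A + A + A directly by enumerating all triples (a,b,c) ∈ A³; |3A| = 23.
Step 5: Check 23 ≤ 87.8800? Yes ✓.

K = 13/5, Plünnecke-Ruzsa bound K³|A| ≈ 87.8800, |3A| = 23, inequality holds.


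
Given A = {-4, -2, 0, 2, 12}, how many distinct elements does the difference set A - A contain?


A - A = {a - a' : a, a' ∈ A}; |A| = 5.
Bounds: 2|A|-1 ≤ |A - A| ≤ |A|² - |A| + 1, i.e. 9 ≤ |A - A| ≤ 21.
Note: 0 ∈ A - A always (from a - a). The set is symmetric: if d ∈ A - A then -d ∈ A - A.
Enumerate nonzero differences d = a - a' with a > a' (then include -d):
Positive differences: {2, 4, 6, 10, 12, 14, 16}
Full difference set: {0} ∪ (positive diffs) ∪ (negative diffs).
|A - A| = 1 + 2·7 = 15 (matches direct enumeration: 15).

|A - A| = 15


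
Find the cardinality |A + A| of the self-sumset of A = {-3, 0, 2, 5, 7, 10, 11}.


A + A = {a + a' : a, a' ∈ A}; |A| = 7.
General bounds: 2|A| - 1 ≤ |A + A| ≤ |A|(|A|+1)/2, i.e. 13 ≤ |A + A| ≤ 28.
Lower bound 2|A|-1 is attained iff A is an arithmetic progression.
Enumerate sums a + a' for a ≤ a' (symmetric, so this suffices):
a = -3: -3+-3=-6, -3+0=-3, -3+2=-1, -3+5=2, -3+7=4, -3+10=7, -3+11=8
a = 0: 0+0=0, 0+2=2, 0+5=5, 0+7=7, 0+10=10, 0+11=11
a = 2: 2+2=4, 2+5=7, 2+7=9, 2+10=12, 2+11=13
a = 5: 5+5=10, 5+7=12, 5+10=15, 5+11=16
a = 7: 7+7=14, 7+10=17, 7+11=18
a = 10: 10+10=20, 10+11=21
a = 11: 11+11=22
Distinct sums: {-6, -3, -1, 0, 2, 4, 5, 7, 8, 9, 10, 11, 12, 13, 14, 15, 16, 17, 18, 20, 21, 22}
|A + A| = 22

|A + A| = 22


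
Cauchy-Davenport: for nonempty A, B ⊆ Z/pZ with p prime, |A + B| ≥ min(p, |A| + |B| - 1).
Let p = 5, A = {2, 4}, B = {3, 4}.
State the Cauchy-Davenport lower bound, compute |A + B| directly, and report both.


Cauchy-Davenport: |A + B| ≥ min(p, |A| + |B| - 1) for A, B nonempty in Z/pZ.
|A| = 2, |B| = 2, p = 5.
CD lower bound = min(5, 2 + 2 - 1) = min(5, 3) = 3.
Compute A + B mod 5 directly:
a = 2: 2+3=0, 2+4=1
a = 4: 4+3=2, 4+4=3
A + B = {0, 1, 2, 3}, so |A + B| = 4.
Verify: 4 ≥ 3? Yes ✓.

CD lower bound = 3, actual |A + B| = 4.


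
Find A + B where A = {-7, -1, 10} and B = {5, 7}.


A + B = {a + b : a ∈ A, b ∈ B}.
Enumerate all |A|·|B| = 3·2 = 6 pairs (a, b) and collect distinct sums.
a = -7: -7+5=-2, -7+7=0
a = -1: -1+5=4, -1+7=6
a = 10: 10+5=15, 10+7=17
Collecting distinct sums: A + B = {-2, 0, 4, 6, 15, 17}
|A + B| = 6

A + B = {-2, 0, 4, 6, 15, 17}


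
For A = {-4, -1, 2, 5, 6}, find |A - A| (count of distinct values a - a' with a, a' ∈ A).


A - A = {a - a' : a, a' ∈ A}; |A| = 5.
Bounds: 2|A|-1 ≤ |A - A| ≤ |A|² - |A| + 1, i.e. 9 ≤ |A - A| ≤ 21.
Note: 0 ∈ A - A always (from a - a). The set is symmetric: if d ∈ A - A then -d ∈ A - A.
Enumerate nonzero differences d = a - a' with a > a' (then include -d):
Positive differences: {1, 3, 4, 6, 7, 9, 10}
Full difference set: {0} ∪ (positive diffs) ∪ (negative diffs).
|A - A| = 1 + 2·7 = 15 (matches direct enumeration: 15).

|A - A| = 15


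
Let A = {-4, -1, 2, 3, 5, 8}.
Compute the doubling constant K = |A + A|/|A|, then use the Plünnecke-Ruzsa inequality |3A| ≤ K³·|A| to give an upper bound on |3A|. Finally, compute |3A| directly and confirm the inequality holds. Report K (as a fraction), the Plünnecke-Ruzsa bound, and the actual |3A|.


|A| = 6.
Step 1: Compute A + A by enumerating all 36 pairs.
A + A = {-8, -5, -2, -1, 1, 2, 4, 5, 6, 7, 8, 10, 11, 13, 16}, so |A + A| = 15.
Step 2: Doubling constant K = |A + A|/|A| = 15/6 = 15/6 ≈ 2.5000.
Step 3: Plünnecke-Ruzsa gives |3A| ≤ K³·|A| = (2.5000)³ · 6 ≈ 93.7500.
Step 4: Compute 3A = A + A + A directly by enumerating all triples (a,b,c) ∈ A³; |3A| = 27.
Step 5: Check 27 ≤ 93.7500? Yes ✓.

K = 15/6, Plünnecke-Ruzsa bound K³|A| ≈ 93.7500, |3A| = 27, inequality holds.


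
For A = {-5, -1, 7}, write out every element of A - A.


A - A = {a - a' : a, a' ∈ A}.
Compute a - a' for each ordered pair (a, a'):
a = -5: -5--5=0, -5--1=-4, -5-7=-12
a = -1: -1--5=4, -1--1=0, -1-7=-8
a = 7: 7--5=12, 7--1=8, 7-7=0
Collecting distinct values (and noting 0 appears from a-a):
A - A = {-12, -8, -4, 0, 4, 8, 12}
|A - A| = 7

A - A = {-12, -8, -4, 0, 4, 8, 12}


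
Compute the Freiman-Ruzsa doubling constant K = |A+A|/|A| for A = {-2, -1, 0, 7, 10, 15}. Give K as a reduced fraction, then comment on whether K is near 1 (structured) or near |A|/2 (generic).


|A| = 6.
Compute A + A by enumerating all 36 pairs.
A + A = {-4, -3, -2, -1, 0, 5, 6, 7, 8, 9, 10, 13, 14, 15, 17, 20, 22, 25, 30}, so |A + A| = 19.
K = |A + A| / |A| = 19/6 (already in lowest terms) ≈ 3.1667.
Reference: AP of size 6 gives K = 11/6 ≈ 1.8333; a fully generic set of size 6 gives K ≈ 3.5000.

|A| = 6, |A + A| = 19, K = 19/6.


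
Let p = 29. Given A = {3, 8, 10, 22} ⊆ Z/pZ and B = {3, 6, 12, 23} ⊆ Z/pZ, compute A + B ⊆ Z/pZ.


Work in Z/29Z: reduce every sum a + b modulo 29.
Enumerate all 16 pairs:
a = 3: 3+3=6, 3+6=9, 3+12=15, 3+23=26
a = 8: 8+3=11, 8+6=14, 8+12=20, 8+23=2
a = 10: 10+3=13, 10+6=16, 10+12=22, 10+23=4
a = 22: 22+3=25, 22+6=28, 22+12=5, 22+23=16
Distinct residues collected: {2, 4, 5, 6, 9, 11, 13, 14, 15, 16, 20, 22, 25, 26, 28}
|A + B| = 15 (out of 29 total residues).

A + B = {2, 4, 5, 6, 9, 11, 13, 14, 15, 16, 20, 22, 25, 26, 28}


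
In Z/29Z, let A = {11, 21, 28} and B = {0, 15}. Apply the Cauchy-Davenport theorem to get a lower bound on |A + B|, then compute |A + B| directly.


Cauchy-Davenport: |A + B| ≥ min(p, |A| + |B| - 1) for A, B nonempty in Z/pZ.
|A| = 3, |B| = 2, p = 29.
CD lower bound = min(29, 3 + 2 - 1) = min(29, 4) = 4.
Compute A + B mod 29 directly:
a = 11: 11+0=11, 11+15=26
a = 21: 21+0=21, 21+15=7
a = 28: 28+0=28, 28+15=14
A + B = {7, 11, 14, 21, 26, 28}, so |A + B| = 6.
Verify: 6 ≥ 4? Yes ✓.

CD lower bound = 4, actual |A + B| = 6.


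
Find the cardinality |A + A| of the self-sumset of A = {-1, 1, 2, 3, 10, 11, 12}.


A + A = {a + a' : a, a' ∈ A}; |A| = 7.
General bounds: 2|A| - 1 ≤ |A + A| ≤ |A|(|A|+1)/2, i.e. 13 ≤ |A + A| ≤ 28.
Lower bound 2|A|-1 is attained iff A is an arithmetic progression.
Enumerate sums a + a' for a ≤ a' (symmetric, so this suffices):
a = -1: -1+-1=-2, -1+1=0, -1+2=1, -1+3=2, -1+10=9, -1+11=10, -1+12=11
a = 1: 1+1=2, 1+2=3, 1+3=4, 1+10=11, 1+11=12, 1+12=13
a = 2: 2+2=4, 2+3=5, 2+10=12, 2+11=13, 2+12=14
a = 3: 3+3=6, 3+10=13, 3+11=14, 3+12=15
a = 10: 10+10=20, 10+11=21, 10+12=22
a = 11: 11+11=22, 11+12=23
a = 12: 12+12=24
Distinct sums: {-2, 0, 1, 2, 3, 4, 5, 6, 9, 10, 11, 12, 13, 14, 15, 20, 21, 22, 23, 24}
|A + A| = 20

|A + A| = 20


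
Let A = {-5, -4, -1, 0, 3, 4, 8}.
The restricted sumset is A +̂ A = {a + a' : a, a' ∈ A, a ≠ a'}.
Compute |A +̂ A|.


Restricted sumset: A +̂ A = {a + a' : a ∈ A, a' ∈ A, a ≠ a'}.
Equivalently, take A + A and drop any sum 2a that is achievable ONLY as a + a for a ∈ A (i.e. sums representable only with equal summands).
Enumerate pairs (a, a') with a < a' (symmetric, so each unordered pair gives one sum; this covers all a ≠ a'):
  -5 + -4 = -9
  -5 + -1 = -6
  -5 + 0 = -5
  -5 + 3 = -2
  -5 + 4 = -1
  -5 + 8 = 3
  -4 + -1 = -5
  -4 + 0 = -4
  -4 + 3 = -1
  -4 + 4 = 0
  -4 + 8 = 4
  -1 + 0 = -1
  -1 + 3 = 2
  -1 + 4 = 3
  -1 + 8 = 7
  0 + 3 = 3
  0 + 4 = 4
  0 + 8 = 8
  3 + 4 = 7
  3 + 8 = 11
  4 + 8 = 12
Collected distinct sums: {-9, -6, -5, -4, -2, -1, 0, 2, 3, 4, 7, 8, 11, 12}
|A +̂ A| = 14
(Reference bound: |A +̂ A| ≥ 2|A| - 3 for |A| ≥ 2, with |A| = 7 giving ≥ 11.)

|A +̂ A| = 14


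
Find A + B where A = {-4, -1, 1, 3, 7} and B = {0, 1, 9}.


A + B = {a + b : a ∈ A, b ∈ B}.
Enumerate all |A|·|B| = 5·3 = 15 pairs (a, b) and collect distinct sums.
a = -4: -4+0=-4, -4+1=-3, -4+9=5
a = -1: -1+0=-1, -1+1=0, -1+9=8
a = 1: 1+0=1, 1+1=2, 1+9=10
a = 3: 3+0=3, 3+1=4, 3+9=12
a = 7: 7+0=7, 7+1=8, 7+9=16
Collecting distinct sums: A + B = {-4, -3, -1, 0, 1, 2, 3, 4, 5, 7, 8, 10, 12, 16}
|A + B| = 14

A + B = {-4, -3, -1, 0, 1, 2, 3, 4, 5, 7, 8, 10, 12, 16}


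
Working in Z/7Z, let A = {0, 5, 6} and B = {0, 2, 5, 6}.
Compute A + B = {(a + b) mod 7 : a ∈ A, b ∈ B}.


Work in Z/7Z: reduce every sum a + b modulo 7.
Enumerate all 12 pairs:
a = 0: 0+0=0, 0+2=2, 0+5=5, 0+6=6
a = 5: 5+0=5, 5+2=0, 5+5=3, 5+6=4
a = 6: 6+0=6, 6+2=1, 6+5=4, 6+6=5
Distinct residues collected: {0, 1, 2, 3, 4, 5, 6}
|A + B| = 7 (out of 7 total residues).

A + B = {0, 1, 2, 3, 4, 5, 6}


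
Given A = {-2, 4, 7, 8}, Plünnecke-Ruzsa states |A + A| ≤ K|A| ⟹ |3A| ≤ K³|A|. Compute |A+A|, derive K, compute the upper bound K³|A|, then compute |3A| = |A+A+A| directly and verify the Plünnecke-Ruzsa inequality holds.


|A| = 4.
Step 1: Compute A + A by enumerating all 16 pairs.
A + A = {-4, 2, 5, 6, 8, 11, 12, 14, 15, 16}, so |A + A| = 10.
Step 2: Doubling constant K = |A + A|/|A| = 10/4 = 10/4 ≈ 2.5000.
Step 3: Plünnecke-Ruzsa gives |3A| ≤ K³·|A| = (2.5000)³ · 4 ≈ 62.5000.
Step 4: Compute 3A = A + A + A directly by enumerating all triples (a,b,c) ∈ A³; |3A| = 19.
Step 5: Check 19 ≤ 62.5000? Yes ✓.

K = 10/4, Plünnecke-Ruzsa bound K³|A| ≈ 62.5000, |3A| = 19, inequality holds.


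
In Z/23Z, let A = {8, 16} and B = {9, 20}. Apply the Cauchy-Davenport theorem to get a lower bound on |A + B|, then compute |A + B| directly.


Cauchy-Davenport: |A + B| ≥ min(p, |A| + |B| - 1) for A, B nonempty in Z/pZ.
|A| = 2, |B| = 2, p = 23.
CD lower bound = min(23, 2 + 2 - 1) = min(23, 3) = 3.
Compute A + B mod 23 directly:
a = 8: 8+9=17, 8+20=5
a = 16: 16+9=2, 16+20=13
A + B = {2, 5, 13, 17}, so |A + B| = 4.
Verify: 4 ≥ 3? Yes ✓.

CD lower bound = 3, actual |A + B| = 4.


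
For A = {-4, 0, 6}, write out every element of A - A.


A - A = {a - a' : a, a' ∈ A}.
Compute a - a' for each ordered pair (a, a'):
a = -4: -4--4=0, -4-0=-4, -4-6=-10
a = 0: 0--4=4, 0-0=0, 0-6=-6
a = 6: 6--4=10, 6-0=6, 6-6=0
Collecting distinct values (and noting 0 appears from a-a):
A - A = {-10, -6, -4, 0, 4, 6, 10}
|A - A| = 7

A - A = {-10, -6, -4, 0, 4, 6, 10}


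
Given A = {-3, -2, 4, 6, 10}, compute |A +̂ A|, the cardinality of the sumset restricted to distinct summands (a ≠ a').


Restricted sumset: A +̂ A = {a + a' : a ∈ A, a' ∈ A, a ≠ a'}.
Equivalently, take A + A and drop any sum 2a that is achievable ONLY as a + a for a ∈ A (i.e. sums representable only with equal summands).
Enumerate pairs (a, a') with a < a' (symmetric, so each unordered pair gives one sum; this covers all a ≠ a'):
  -3 + -2 = -5
  -3 + 4 = 1
  -3 + 6 = 3
  -3 + 10 = 7
  -2 + 4 = 2
  -2 + 6 = 4
  -2 + 10 = 8
  4 + 6 = 10
  4 + 10 = 14
  6 + 10 = 16
Collected distinct sums: {-5, 1, 2, 3, 4, 7, 8, 10, 14, 16}
|A +̂ A| = 10
(Reference bound: |A +̂ A| ≥ 2|A| - 3 for |A| ≥ 2, with |A| = 5 giving ≥ 7.)

|A +̂ A| = 10


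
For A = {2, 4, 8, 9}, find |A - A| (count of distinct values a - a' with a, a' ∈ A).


A - A = {a - a' : a, a' ∈ A}; |A| = 4.
Bounds: 2|A|-1 ≤ |A - A| ≤ |A|² - |A| + 1, i.e. 7 ≤ |A - A| ≤ 13.
Note: 0 ∈ A - A always (from a - a). The set is symmetric: if d ∈ A - A then -d ∈ A - A.
Enumerate nonzero differences d = a - a' with a > a' (then include -d):
Positive differences: {1, 2, 4, 5, 6, 7}
Full difference set: {0} ∪ (positive diffs) ∪ (negative diffs).
|A - A| = 1 + 2·6 = 13 (matches direct enumeration: 13).

|A - A| = 13


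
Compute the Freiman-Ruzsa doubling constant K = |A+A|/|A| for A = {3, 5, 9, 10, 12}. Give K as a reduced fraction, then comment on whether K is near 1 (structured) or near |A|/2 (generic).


|A| = 5.
Compute A + A by enumerating all 25 pairs.
A + A = {6, 8, 10, 12, 13, 14, 15, 17, 18, 19, 20, 21, 22, 24}, so |A + A| = 14.
K = |A + A| / |A| = 14/5 (already in lowest terms) ≈ 2.8000.
Reference: AP of size 5 gives K = 9/5 ≈ 1.8000; a fully generic set of size 5 gives K ≈ 3.0000.

|A| = 5, |A + A| = 14, K = 14/5.


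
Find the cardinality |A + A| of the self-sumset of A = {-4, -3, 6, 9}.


A + A = {a + a' : a, a' ∈ A}; |A| = 4.
General bounds: 2|A| - 1 ≤ |A + A| ≤ |A|(|A|+1)/2, i.e. 7 ≤ |A + A| ≤ 10.
Lower bound 2|A|-1 is attained iff A is an arithmetic progression.
Enumerate sums a + a' for a ≤ a' (symmetric, so this suffices):
a = -4: -4+-4=-8, -4+-3=-7, -4+6=2, -4+9=5
a = -3: -3+-3=-6, -3+6=3, -3+9=6
a = 6: 6+6=12, 6+9=15
a = 9: 9+9=18
Distinct sums: {-8, -7, -6, 2, 3, 5, 6, 12, 15, 18}
|A + A| = 10

|A + A| = 10


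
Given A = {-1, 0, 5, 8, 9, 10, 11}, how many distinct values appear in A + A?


A + A = {a + a' : a, a' ∈ A}; |A| = 7.
General bounds: 2|A| - 1 ≤ |A + A| ≤ |A|(|A|+1)/2, i.e. 13 ≤ |A + A| ≤ 28.
Lower bound 2|A|-1 is attained iff A is an arithmetic progression.
Enumerate sums a + a' for a ≤ a' (symmetric, so this suffices):
a = -1: -1+-1=-2, -1+0=-1, -1+5=4, -1+8=7, -1+9=8, -1+10=9, -1+11=10
a = 0: 0+0=0, 0+5=5, 0+8=8, 0+9=9, 0+10=10, 0+11=11
a = 5: 5+5=10, 5+8=13, 5+9=14, 5+10=15, 5+11=16
a = 8: 8+8=16, 8+9=17, 8+10=18, 8+11=19
a = 9: 9+9=18, 9+10=19, 9+11=20
a = 10: 10+10=20, 10+11=21
a = 11: 11+11=22
Distinct sums: {-2, -1, 0, 4, 5, 7, 8, 9, 10, 11, 13, 14, 15, 16, 17, 18, 19, 20, 21, 22}
|A + A| = 20

|A + A| = 20


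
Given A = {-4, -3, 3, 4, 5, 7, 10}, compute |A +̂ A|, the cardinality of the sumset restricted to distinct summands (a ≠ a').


Restricted sumset: A +̂ A = {a + a' : a ∈ A, a' ∈ A, a ≠ a'}.
Equivalently, take A + A and drop any sum 2a that is achievable ONLY as a + a for a ∈ A (i.e. sums representable only with equal summands).
Enumerate pairs (a, a') with a < a' (symmetric, so each unordered pair gives one sum; this covers all a ≠ a'):
  -4 + -3 = -7
  -4 + 3 = -1
  -4 + 4 = 0
  -4 + 5 = 1
  -4 + 7 = 3
  -4 + 10 = 6
  -3 + 3 = 0
  -3 + 4 = 1
  -3 + 5 = 2
  -3 + 7 = 4
  -3 + 10 = 7
  3 + 4 = 7
  3 + 5 = 8
  3 + 7 = 10
  3 + 10 = 13
  4 + 5 = 9
  4 + 7 = 11
  4 + 10 = 14
  5 + 7 = 12
  5 + 10 = 15
  7 + 10 = 17
Collected distinct sums: {-7, -1, 0, 1, 2, 3, 4, 6, 7, 8, 9, 10, 11, 12, 13, 14, 15, 17}
|A +̂ A| = 18
(Reference bound: |A +̂ A| ≥ 2|A| - 3 for |A| ≥ 2, with |A| = 7 giving ≥ 11.)

|A +̂ A| = 18


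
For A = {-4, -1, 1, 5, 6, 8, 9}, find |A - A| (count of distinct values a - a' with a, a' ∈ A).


A - A = {a - a' : a, a' ∈ A}; |A| = 7.
Bounds: 2|A|-1 ≤ |A - A| ≤ |A|² - |A| + 1, i.e. 13 ≤ |A - A| ≤ 43.
Note: 0 ∈ A - A always (from a - a). The set is symmetric: if d ∈ A - A then -d ∈ A - A.
Enumerate nonzero differences d = a - a' with a > a' (then include -d):
Positive differences: {1, 2, 3, 4, 5, 6, 7, 8, 9, 10, 12, 13}
Full difference set: {0} ∪ (positive diffs) ∪ (negative diffs).
|A - A| = 1 + 2·12 = 25 (matches direct enumeration: 25).

|A - A| = 25


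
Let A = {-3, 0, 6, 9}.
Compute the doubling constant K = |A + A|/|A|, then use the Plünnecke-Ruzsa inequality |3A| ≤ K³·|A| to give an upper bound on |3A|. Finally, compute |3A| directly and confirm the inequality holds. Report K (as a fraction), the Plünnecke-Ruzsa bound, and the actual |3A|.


|A| = 4.
Step 1: Compute A + A by enumerating all 16 pairs.
A + A = {-6, -3, 0, 3, 6, 9, 12, 15, 18}, so |A + A| = 9.
Step 2: Doubling constant K = |A + A|/|A| = 9/4 = 9/4 ≈ 2.2500.
Step 3: Plünnecke-Ruzsa gives |3A| ≤ K³·|A| = (2.2500)³ · 4 ≈ 45.5625.
Step 4: Compute 3A = A + A + A directly by enumerating all triples (a,b,c) ∈ A³; |3A| = 13.
Step 5: Check 13 ≤ 45.5625? Yes ✓.

K = 9/4, Plünnecke-Ruzsa bound K³|A| ≈ 45.5625, |3A| = 13, inequality holds.


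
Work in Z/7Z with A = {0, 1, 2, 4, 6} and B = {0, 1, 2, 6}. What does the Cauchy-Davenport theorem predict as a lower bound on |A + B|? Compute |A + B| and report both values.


Cauchy-Davenport: |A + B| ≥ min(p, |A| + |B| - 1) for A, B nonempty in Z/pZ.
|A| = 5, |B| = 4, p = 7.
CD lower bound = min(7, 5 + 4 - 1) = min(7, 8) = 7.
Compute A + B mod 7 directly:
a = 0: 0+0=0, 0+1=1, 0+2=2, 0+6=6
a = 1: 1+0=1, 1+1=2, 1+2=3, 1+6=0
a = 2: 2+0=2, 2+1=3, 2+2=4, 2+6=1
a = 4: 4+0=4, 4+1=5, 4+2=6, 4+6=3
a = 6: 6+0=6, 6+1=0, 6+2=1, 6+6=5
A + B = {0, 1, 2, 3, 4, 5, 6}, so |A + B| = 7.
Verify: 7 ≥ 7? Yes ✓.

CD lower bound = 7, actual |A + B| = 7.


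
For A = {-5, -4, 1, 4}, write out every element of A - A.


A - A = {a - a' : a, a' ∈ A}.
Compute a - a' for each ordered pair (a, a'):
a = -5: -5--5=0, -5--4=-1, -5-1=-6, -5-4=-9
a = -4: -4--5=1, -4--4=0, -4-1=-5, -4-4=-8
a = 1: 1--5=6, 1--4=5, 1-1=0, 1-4=-3
a = 4: 4--5=9, 4--4=8, 4-1=3, 4-4=0
Collecting distinct values (and noting 0 appears from a-a):
A - A = {-9, -8, -6, -5, -3, -1, 0, 1, 3, 5, 6, 8, 9}
|A - A| = 13

A - A = {-9, -8, -6, -5, -3, -1, 0, 1, 3, 5, 6, 8, 9}


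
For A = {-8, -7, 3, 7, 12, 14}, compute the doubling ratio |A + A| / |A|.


|A| = 6.
Compute A + A by enumerating all 36 pairs.
A + A = {-16, -15, -14, -5, -4, -1, 0, 4, 5, 6, 7, 10, 14, 15, 17, 19, 21, 24, 26, 28}, so |A + A| = 20.
K = |A + A| / |A| = 20/6 = 10/3 ≈ 3.3333.
Reference: AP of size 6 gives K = 11/6 ≈ 1.8333; a fully generic set of size 6 gives K ≈ 3.5000.

|A| = 6, |A + A| = 20, K = 20/6 = 10/3.


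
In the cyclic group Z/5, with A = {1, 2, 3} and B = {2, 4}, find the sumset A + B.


Work in Z/5Z: reduce every sum a + b modulo 5.
Enumerate all 6 pairs:
a = 1: 1+2=3, 1+4=0
a = 2: 2+2=4, 2+4=1
a = 3: 3+2=0, 3+4=2
Distinct residues collected: {0, 1, 2, 3, 4}
|A + B| = 5 (out of 5 total residues).

A + B = {0, 1, 2, 3, 4}


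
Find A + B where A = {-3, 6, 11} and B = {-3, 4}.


A + B = {a + b : a ∈ A, b ∈ B}.
Enumerate all |A|·|B| = 3·2 = 6 pairs (a, b) and collect distinct sums.
a = -3: -3+-3=-6, -3+4=1
a = 6: 6+-3=3, 6+4=10
a = 11: 11+-3=8, 11+4=15
Collecting distinct sums: A + B = {-6, 1, 3, 8, 10, 15}
|A + B| = 6

A + B = {-6, 1, 3, 8, 10, 15}


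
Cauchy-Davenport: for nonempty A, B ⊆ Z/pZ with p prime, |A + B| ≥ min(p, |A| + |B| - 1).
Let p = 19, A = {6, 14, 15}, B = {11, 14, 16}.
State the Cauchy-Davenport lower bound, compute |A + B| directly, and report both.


Cauchy-Davenport: |A + B| ≥ min(p, |A| + |B| - 1) for A, B nonempty in Z/pZ.
|A| = 3, |B| = 3, p = 19.
CD lower bound = min(19, 3 + 3 - 1) = min(19, 5) = 5.
Compute A + B mod 19 directly:
a = 6: 6+11=17, 6+14=1, 6+16=3
a = 14: 14+11=6, 14+14=9, 14+16=11
a = 15: 15+11=7, 15+14=10, 15+16=12
A + B = {1, 3, 6, 7, 9, 10, 11, 12, 17}, so |A + B| = 9.
Verify: 9 ≥ 5? Yes ✓.

CD lower bound = 5, actual |A + B| = 9.


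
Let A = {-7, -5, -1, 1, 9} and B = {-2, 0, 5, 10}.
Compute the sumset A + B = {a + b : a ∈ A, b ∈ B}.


A + B = {a + b : a ∈ A, b ∈ B}.
Enumerate all |A|·|B| = 5·4 = 20 pairs (a, b) and collect distinct sums.
a = -7: -7+-2=-9, -7+0=-7, -7+5=-2, -7+10=3
a = -5: -5+-2=-7, -5+0=-5, -5+5=0, -5+10=5
a = -1: -1+-2=-3, -1+0=-1, -1+5=4, -1+10=9
a = 1: 1+-2=-1, 1+0=1, 1+5=6, 1+10=11
a = 9: 9+-2=7, 9+0=9, 9+5=14, 9+10=19
Collecting distinct sums: A + B = {-9, -7, -5, -3, -2, -1, 0, 1, 3, 4, 5, 6, 7, 9, 11, 14, 19}
|A + B| = 17

A + B = {-9, -7, -5, -3, -2, -1, 0, 1, 3, 4, 5, 6, 7, 9, 11, 14, 19}


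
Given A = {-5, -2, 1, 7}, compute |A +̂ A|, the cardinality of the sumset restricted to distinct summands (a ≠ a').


Restricted sumset: A +̂ A = {a + a' : a ∈ A, a' ∈ A, a ≠ a'}.
Equivalently, take A + A and drop any sum 2a that is achievable ONLY as a + a for a ∈ A (i.e. sums representable only with equal summands).
Enumerate pairs (a, a') with a < a' (symmetric, so each unordered pair gives one sum; this covers all a ≠ a'):
  -5 + -2 = -7
  -5 + 1 = -4
  -5 + 7 = 2
  -2 + 1 = -1
  -2 + 7 = 5
  1 + 7 = 8
Collected distinct sums: {-7, -4, -1, 2, 5, 8}
|A +̂ A| = 6
(Reference bound: |A +̂ A| ≥ 2|A| - 3 for |A| ≥ 2, with |A| = 4 giving ≥ 5.)

|A +̂ A| = 6


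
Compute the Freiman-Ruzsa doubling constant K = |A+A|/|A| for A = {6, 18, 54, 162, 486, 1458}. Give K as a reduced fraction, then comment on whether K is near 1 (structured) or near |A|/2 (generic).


|A| = 6.
Compute A + A by enumerating all 36 pairs.
A + A = {12, 24, 36, 60, 72, 108, 168, 180, 216, 324, 492, 504, 540, 648, 972, 1464, 1476, 1512, 1620, 1944, 2916}, so |A + A| = 21.
K = |A + A| / |A| = 21/6 = 7/2 ≈ 3.5000.
Reference: AP of size 6 gives K = 11/6 ≈ 1.8333; a fully generic set of size 6 gives K ≈ 3.5000.

|A| = 6, |A + A| = 21, K = 21/6 = 7/2.


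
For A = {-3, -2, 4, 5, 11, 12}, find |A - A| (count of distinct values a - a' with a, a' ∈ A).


A - A = {a - a' : a, a' ∈ A}; |A| = 6.
Bounds: 2|A|-1 ≤ |A - A| ≤ |A|² - |A| + 1, i.e. 11 ≤ |A - A| ≤ 31.
Note: 0 ∈ A - A always (from a - a). The set is symmetric: if d ∈ A - A then -d ∈ A - A.
Enumerate nonzero differences d = a - a' with a > a' (then include -d):
Positive differences: {1, 6, 7, 8, 13, 14, 15}
Full difference set: {0} ∪ (positive diffs) ∪ (negative diffs).
|A - A| = 1 + 2·7 = 15 (matches direct enumeration: 15).

|A - A| = 15


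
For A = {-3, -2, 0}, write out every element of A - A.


A - A = {a - a' : a, a' ∈ A}.
Compute a - a' for each ordered pair (a, a'):
a = -3: -3--3=0, -3--2=-1, -3-0=-3
a = -2: -2--3=1, -2--2=0, -2-0=-2
a = 0: 0--3=3, 0--2=2, 0-0=0
Collecting distinct values (and noting 0 appears from a-a):
A - A = {-3, -2, -1, 0, 1, 2, 3}
|A - A| = 7

A - A = {-3, -2, -1, 0, 1, 2, 3}


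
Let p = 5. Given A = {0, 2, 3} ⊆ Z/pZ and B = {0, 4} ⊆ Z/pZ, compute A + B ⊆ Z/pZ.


Work in Z/5Z: reduce every sum a + b modulo 5.
Enumerate all 6 pairs:
a = 0: 0+0=0, 0+4=4
a = 2: 2+0=2, 2+4=1
a = 3: 3+0=3, 3+4=2
Distinct residues collected: {0, 1, 2, 3, 4}
|A + B| = 5 (out of 5 total residues).

A + B = {0, 1, 2, 3, 4}


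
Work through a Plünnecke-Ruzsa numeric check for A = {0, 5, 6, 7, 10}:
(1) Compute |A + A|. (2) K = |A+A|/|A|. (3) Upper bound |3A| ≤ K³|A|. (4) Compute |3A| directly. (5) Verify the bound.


|A| = 5.
Step 1: Compute A + A by enumerating all 25 pairs.
A + A = {0, 5, 6, 7, 10, 11, 12, 13, 14, 15, 16, 17, 20}, so |A + A| = 13.
Step 2: Doubling constant K = |A + A|/|A| = 13/5 = 13/5 ≈ 2.6000.
Step 3: Plünnecke-Ruzsa gives |3A| ≤ K³·|A| = (2.6000)³ · 5 ≈ 87.8800.
Step 4: Compute 3A = A + A + A directly by enumerating all triples (a,b,c) ∈ A³; |3A| = 23.
Step 5: Check 23 ≤ 87.8800? Yes ✓.

K = 13/5, Plünnecke-Ruzsa bound K³|A| ≈ 87.8800, |3A| = 23, inequality holds.


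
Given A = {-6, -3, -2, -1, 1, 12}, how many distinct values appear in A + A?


A + A = {a + a' : a, a' ∈ A}; |A| = 6.
General bounds: 2|A| - 1 ≤ |A + A| ≤ |A|(|A|+1)/2, i.e. 11 ≤ |A + A| ≤ 21.
Lower bound 2|A|-1 is attained iff A is an arithmetic progression.
Enumerate sums a + a' for a ≤ a' (symmetric, so this suffices):
a = -6: -6+-6=-12, -6+-3=-9, -6+-2=-8, -6+-1=-7, -6+1=-5, -6+12=6
a = -3: -3+-3=-6, -3+-2=-5, -3+-1=-4, -3+1=-2, -3+12=9
a = -2: -2+-2=-4, -2+-1=-3, -2+1=-1, -2+12=10
a = -1: -1+-1=-2, -1+1=0, -1+12=11
a = 1: 1+1=2, 1+12=13
a = 12: 12+12=24
Distinct sums: {-12, -9, -8, -7, -6, -5, -4, -3, -2, -1, 0, 2, 6, 9, 10, 11, 13, 24}
|A + A| = 18

|A + A| = 18


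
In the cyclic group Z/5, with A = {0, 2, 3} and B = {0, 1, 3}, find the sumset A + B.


Work in Z/5Z: reduce every sum a + b modulo 5.
Enumerate all 9 pairs:
a = 0: 0+0=0, 0+1=1, 0+3=3
a = 2: 2+0=2, 2+1=3, 2+3=0
a = 3: 3+0=3, 3+1=4, 3+3=1
Distinct residues collected: {0, 1, 2, 3, 4}
|A + B| = 5 (out of 5 total residues).

A + B = {0, 1, 2, 3, 4}


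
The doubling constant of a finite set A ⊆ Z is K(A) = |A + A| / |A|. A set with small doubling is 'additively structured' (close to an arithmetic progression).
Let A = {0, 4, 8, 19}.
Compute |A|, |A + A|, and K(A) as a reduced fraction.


|A| = 4.
Compute A + A by enumerating all 16 pairs.
A + A = {0, 4, 8, 12, 16, 19, 23, 27, 38}, so |A + A| = 9.
K = |A + A| / |A| = 9/4 (already in lowest terms) ≈ 2.2500.
Reference: AP of size 4 gives K = 7/4 ≈ 1.7500; a fully generic set of size 4 gives K ≈ 2.5000.

|A| = 4, |A + A| = 9, K = 9/4.


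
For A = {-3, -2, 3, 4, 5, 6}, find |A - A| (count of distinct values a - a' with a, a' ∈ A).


A - A = {a - a' : a, a' ∈ A}; |A| = 6.
Bounds: 2|A|-1 ≤ |A - A| ≤ |A|² - |A| + 1, i.e. 11 ≤ |A - A| ≤ 31.
Note: 0 ∈ A - A always (from a - a). The set is symmetric: if d ∈ A - A then -d ∈ A - A.
Enumerate nonzero differences d = a - a' with a > a' (then include -d):
Positive differences: {1, 2, 3, 5, 6, 7, 8, 9}
Full difference set: {0} ∪ (positive diffs) ∪ (negative diffs).
|A - A| = 1 + 2·8 = 17 (matches direct enumeration: 17).

|A - A| = 17


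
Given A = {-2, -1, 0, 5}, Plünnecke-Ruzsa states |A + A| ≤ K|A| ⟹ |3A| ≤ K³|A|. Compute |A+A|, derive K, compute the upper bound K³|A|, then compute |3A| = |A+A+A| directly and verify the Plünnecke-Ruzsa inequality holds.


|A| = 4.
Step 1: Compute A + A by enumerating all 16 pairs.
A + A = {-4, -3, -2, -1, 0, 3, 4, 5, 10}, so |A + A| = 9.
Step 2: Doubling constant K = |A + A|/|A| = 9/4 = 9/4 ≈ 2.2500.
Step 3: Plünnecke-Ruzsa gives |3A| ≤ K³·|A| = (2.2500)³ · 4 ≈ 45.5625.
Step 4: Compute 3A = A + A + A directly by enumerating all triples (a,b,c) ∈ A³; |3A| = 16.
Step 5: Check 16 ≤ 45.5625? Yes ✓.

K = 9/4, Plünnecke-Ruzsa bound K³|A| ≈ 45.5625, |3A| = 16, inequality holds.


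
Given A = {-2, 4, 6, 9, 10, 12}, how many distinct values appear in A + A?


A + A = {a + a' : a, a' ∈ A}; |A| = 6.
General bounds: 2|A| - 1 ≤ |A + A| ≤ |A|(|A|+1)/2, i.e. 11 ≤ |A + A| ≤ 21.
Lower bound 2|A|-1 is attained iff A is an arithmetic progression.
Enumerate sums a + a' for a ≤ a' (symmetric, so this suffices):
a = -2: -2+-2=-4, -2+4=2, -2+6=4, -2+9=7, -2+10=8, -2+12=10
a = 4: 4+4=8, 4+6=10, 4+9=13, 4+10=14, 4+12=16
a = 6: 6+6=12, 6+9=15, 6+10=16, 6+12=18
a = 9: 9+9=18, 9+10=19, 9+12=21
a = 10: 10+10=20, 10+12=22
a = 12: 12+12=24
Distinct sums: {-4, 2, 4, 7, 8, 10, 12, 13, 14, 15, 16, 18, 19, 20, 21, 22, 24}
|A + A| = 17

|A + A| = 17


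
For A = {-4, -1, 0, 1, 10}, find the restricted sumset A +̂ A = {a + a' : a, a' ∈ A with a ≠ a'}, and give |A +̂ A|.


Restricted sumset: A +̂ A = {a + a' : a ∈ A, a' ∈ A, a ≠ a'}.
Equivalently, take A + A and drop any sum 2a that is achievable ONLY as a + a for a ∈ A (i.e. sums representable only with equal summands).
Enumerate pairs (a, a') with a < a' (symmetric, so each unordered pair gives one sum; this covers all a ≠ a'):
  -4 + -1 = -5
  -4 + 0 = -4
  -4 + 1 = -3
  -4 + 10 = 6
  -1 + 0 = -1
  -1 + 1 = 0
  -1 + 10 = 9
  0 + 1 = 1
  0 + 10 = 10
  1 + 10 = 11
Collected distinct sums: {-5, -4, -3, -1, 0, 1, 6, 9, 10, 11}
|A +̂ A| = 10
(Reference bound: |A +̂ A| ≥ 2|A| - 3 for |A| ≥ 2, with |A| = 5 giving ≥ 7.)

|A +̂ A| = 10


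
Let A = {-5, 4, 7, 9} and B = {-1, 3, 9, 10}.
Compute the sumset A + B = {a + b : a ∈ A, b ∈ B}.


A + B = {a + b : a ∈ A, b ∈ B}.
Enumerate all |A|·|B| = 4·4 = 16 pairs (a, b) and collect distinct sums.
a = -5: -5+-1=-6, -5+3=-2, -5+9=4, -5+10=5
a = 4: 4+-1=3, 4+3=7, 4+9=13, 4+10=14
a = 7: 7+-1=6, 7+3=10, 7+9=16, 7+10=17
a = 9: 9+-1=8, 9+3=12, 9+9=18, 9+10=19
Collecting distinct sums: A + B = {-6, -2, 3, 4, 5, 6, 7, 8, 10, 12, 13, 14, 16, 17, 18, 19}
|A + B| = 16

A + B = {-6, -2, 3, 4, 5, 6, 7, 8, 10, 12, 13, 14, 16, 17, 18, 19}


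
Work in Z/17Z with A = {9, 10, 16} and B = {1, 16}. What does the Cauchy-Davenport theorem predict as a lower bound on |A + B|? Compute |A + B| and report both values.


Cauchy-Davenport: |A + B| ≥ min(p, |A| + |B| - 1) for A, B nonempty in Z/pZ.
|A| = 3, |B| = 2, p = 17.
CD lower bound = min(17, 3 + 2 - 1) = min(17, 4) = 4.
Compute A + B mod 17 directly:
a = 9: 9+1=10, 9+16=8
a = 10: 10+1=11, 10+16=9
a = 16: 16+1=0, 16+16=15
A + B = {0, 8, 9, 10, 11, 15}, so |A + B| = 6.
Verify: 6 ≥ 4? Yes ✓.

CD lower bound = 4, actual |A + B| = 6.


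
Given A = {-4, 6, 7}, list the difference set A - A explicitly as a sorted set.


A - A = {a - a' : a, a' ∈ A}.
Compute a - a' for each ordered pair (a, a'):
a = -4: -4--4=0, -4-6=-10, -4-7=-11
a = 6: 6--4=10, 6-6=0, 6-7=-1
a = 7: 7--4=11, 7-6=1, 7-7=0
Collecting distinct values (and noting 0 appears from a-a):
A - A = {-11, -10, -1, 0, 1, 10, 11}
|A - A| = 7

A - A = {-11, -10, -1, 0, 1, 10, 11}


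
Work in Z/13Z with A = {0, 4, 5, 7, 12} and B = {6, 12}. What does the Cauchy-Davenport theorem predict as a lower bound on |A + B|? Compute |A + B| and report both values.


Cauchy-Davenport: |A + B| ≥ min(p, |A| + |B| - 1) for A, B nonempty in Z/pZ.
|A| = 5, |B| = 2, p = 13.
CD lower bound = min(13, 5 + 2 - 1) = min(13, 6) = 6.
Compute A + B mod 13 directly:
a = 0: 0+6=6, 0+12=12
a = 4: 4+6=10, 4+12=3
a = 5: 5+6=11, 5+12=4
a = 7: 7+6=0, 7+12=6
a = 12: 12+6=5, 12+12=11
A + B = {0, 3, 4, 5, 6, 10, 11, 12}, so |A + B| = 8.
Verify: 8 ≥ 6? Yes ✓.

CD lower bound = 6, actual |A + B| = 8.


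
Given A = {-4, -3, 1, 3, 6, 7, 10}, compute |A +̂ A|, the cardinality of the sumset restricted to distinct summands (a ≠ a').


Restricted sumset: A +̂ A = {a + a' : a ∈ A, a' ∈ A, a ≠ a'}.
Equivalently, take A + A and drop any sum 2a that is achievable ONLY as a + a for a ∈ A (i.e. sums representable only with equal summands).
Enumerate pairs (a, a') with a < a' (symmetric, so each unordered pair gives one sum; this covers all a ≠ a'):
  -4 + -3 = -7
  -4 + 1 = -3
  -4 + 3 = -1
  -4 + 6 = 2
  -4 + 7 = 3
  -4 + 10 = 6
  -3 + 1 = -2
  -3 + 3 = 0
  -3 + 6 = 3
  -3 + 7 = 4
  -3 + 10 = 7
  1 + 3 = 4
  1 + 6 = 7
  1 + 7 = 8
  1 + 10 = 11
  3 + 6 = 9
  3 + 7 = 10
  3 + 10 = 13
  6 + 7 = 13
  6 + 10 = 16
  7 + 10 = 17
Collected distinct sums: {-7, -3, -2, -1, 0, 2, 3, 4, 6, 7, 8, 9, 10, 11, 13, 16, 17}
|A +̂ A| = 17
(Reference bound: |A +̂ A| ≥ 2|A| - 3 for |A| ≥ 2, with |A| = 7 giving ≥ 11.)

|A +̂ A| = 17


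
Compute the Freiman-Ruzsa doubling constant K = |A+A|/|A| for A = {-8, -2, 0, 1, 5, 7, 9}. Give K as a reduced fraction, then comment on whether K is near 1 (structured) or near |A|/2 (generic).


|A| = 7.
Compute A + A by enumerating all 49 pairs.
A + A = {-16, -10, -8, -7, -4, -3, -2, -1, 0, 1, 2, 3, 5, 6, 7, 8, 9, 10, 12, 14, 16, 18}, so |A + A| = 22.
K = |A + A| / |A| = 22/7 (already in lowest terms) ≈ 3.1429.
Reference: AP of size 7 gives K = 13/7 ≈ 1.8571; a fully generic set of size 7 gives K ≈ 4.0000.

|A| = 7, |A + A| = 22, K = 22/7.


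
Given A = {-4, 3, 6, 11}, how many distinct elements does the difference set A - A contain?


A - A = {a - a' : a, a' ∈ A}; |A| = 4.
Bounds: 2|A|-1 ≤ |A - A| ≤ |A|² - |A| + 1, i.e. 7 ≤ |A - A| ≤ 13.
Note: 0 ∈ A - A always (from a - a). The set is symmetric: if d ∈ A - A then -d ∈ A - A.
Enumerate nonzero differences d = a - a' with a > a' (then include -d):
Positive differences: {3, 5, 7, 8, 10, 15}
Full difference set: {0} ∪ (positive diffs) ∪ (negative diffs).
|A - A| = 1 + 2·6 = 13 (matches direct enumeration: 13).

|A - A| = 13


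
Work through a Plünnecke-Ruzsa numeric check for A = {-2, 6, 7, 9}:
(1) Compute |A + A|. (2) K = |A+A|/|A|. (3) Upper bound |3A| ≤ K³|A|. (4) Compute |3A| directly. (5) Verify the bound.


|A| = 4.
Step 1: Compute A + A by enumerating all 16 pairs.
A + A = {-4, 4, 5, 7, 12, 13, 14, 15, 16, 18}, so |A + A| = 10.
Step 2: Doubling constant K = |A + A|/|A| = 10/4 = 10/4 ≈ 2.5000.
Step 3: Plünnecke-Ruzsa gives |3A| ≤ K³·|A| = (2.5000)³ · 4 ≈ 62.5000.
Step 4: Compute 3A = A + A + A directly by enumerating all triples (a,b,c) ∈ A³; |3A| = 19.
Step 5: Check 19 ≤ 62.5000? Yes ✓.

K = 10/4, Plünnecke-Ruzsa bound K³|A| ≈ 62.5000, |3A| = 19, inequality holds.


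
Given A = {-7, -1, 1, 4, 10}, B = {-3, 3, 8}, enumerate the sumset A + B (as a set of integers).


A + B = {a + b : a ∈ A, b ∈ B}.
Enumerate all |A|·|B| = 5·3 = 15 pairs (a, b) and collect distinct sums.
a = -7: -7+-3=-10, -7+3=-4, -7+8=1
a = -1: -1+-3=-4, -1+3=2, -1+8=7
a = 1: 1+-3=-2, 1+3=4, 1+8=9
a = 4: 4+-3=1, 4+3=7, 4+8=12
a = 10: 10+-3=7, 10+3=13, 10+8=18
Collecting distinct sums: A + B = {-10, -4, -2, 1, 2, 4, 7, 9, 12, 13, 18}
|A + B| = 11

A + B = {-10, -4, -2, 1, 2, 4, 7, 9, 12, 13, 18}


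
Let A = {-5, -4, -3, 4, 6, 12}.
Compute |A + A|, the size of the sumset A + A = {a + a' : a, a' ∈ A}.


A + A = {a + a' : a, a' ∈ A}; |A| = 6.
General bounds: 2|A| - 1 ≤ |A + A| ≤ |A|(|A|+1)/2, i.e. 11 ≤ |A + A| ≤ 21.
Lower bound 2|A|-1 is attained iff A is an arithmetic progression.
Enumerate sums a + a' for a ≤ a' (symmetric, so this suffices):
a = -5: -5+-5=-10, -5+-4=-9, -5+-3=-8, -5+4=-1, -5+6=1, -5+12=7
a = -4: -4+-4=-8, -4+-3=-7, -4+4=0, -4+6=2, -4+12=8
a = -3: -3+-3=-6, -3+4=1, -3+6=3, -3+12=9
a = 4: 4+4=8, 4+6=10, 4+12=16
a = 6: 6+6=12, 6+12=18
a = 12: 12+12=24
Distinct sums: {-10, -9, -8, -7, -6, -1, 0, 1, 2, 3, 7, 8, 9, 10, 12, 16, 18, 24}
|A + A| = 18

|A + A| = 18


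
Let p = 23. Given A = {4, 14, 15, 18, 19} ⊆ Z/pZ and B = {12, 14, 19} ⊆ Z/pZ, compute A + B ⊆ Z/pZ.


Work in Z/23Z: reduce every sum a + b modulo 23.
Enumerate all 15 pairs:
a = 4: 4+12=16, 4+14=18, 4+19=0
a = 14: 14+12=3, 14+14=5, 14+19=10
a = 15: 15+12=4, 15+14=6, 15+19=11
a = 18: 18+12=7, 18+14=9, 18+19=14
a = 19: 19+12=8, 19+14=10, 19+19=15
Distinct residues collected: {0, 3, 4, 5, 6, 7, 8, 9, 10, 11, 14, 15, 16, 18}
|A + B| = 14 (out of 23 total residues).

A + B = {0, 3, 4, 5, 6, 7, 8, 9, 10, 11, 14, 15, 16, 18}


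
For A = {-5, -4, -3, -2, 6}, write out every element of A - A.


A - A = {a - a' : a, a' ∈ A}.
Compute a - a' for each ordered pair (a, a'):
a = -5: -5--5=0, -5--4=-1, -5--3=-2, -5--2=-3, -5-6=-11
a = -4: -4--5=1, -4--4=0, -4--3=-1, -4--2=-2, -4-6=-10
a = -3: -3--5=2, -3--4=1, -3--3=0, -3--2=-1, -3-6=-9
a = -2: -2--5=3, -2--4=2, -2--3=1, -2--2=0, -2-6=-8
a = 6: 6--5=11, 6--4=10, 6--3=9, 6--2=8, 6-6=0
Collecting distinct values (and noting 0 appears from a-a):
A - A = {-11, -10, -9, -8, -3, -2, -1, 0, 1, 2, 3, 8, 9, 10, 11}
|A - A| = 15

A - A = {-11, -10, -9, -8, -3, -2, -1, 0, 1, 2, 3, 8, 9, 10, 11}
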